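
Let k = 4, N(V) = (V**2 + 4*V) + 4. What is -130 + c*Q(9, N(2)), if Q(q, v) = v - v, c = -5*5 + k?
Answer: -130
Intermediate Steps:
N(V) = 4 + V**2 + 4*V
c = -21 (c = -5*5 + 4 = -25 + 4 = -21)
Q(q, v) = 0
-130 + c*Q(9, N(2)) = -130 - 21*0 = -130 + 0 = -130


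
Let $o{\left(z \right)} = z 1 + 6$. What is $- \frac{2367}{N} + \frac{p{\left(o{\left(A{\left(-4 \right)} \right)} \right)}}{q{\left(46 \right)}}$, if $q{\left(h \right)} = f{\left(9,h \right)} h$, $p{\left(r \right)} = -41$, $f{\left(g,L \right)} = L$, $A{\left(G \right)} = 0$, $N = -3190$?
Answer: $\frac{2438891}{3375020} \approx 0.72263$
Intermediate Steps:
$o{\left(z \right)} = 6 + z$ ($o{\left(z \right)} = z + 6 = 6 + z$)
$q{\left(h \right)} = h^{2}$ ($q{\left(h \right)} = h h = h^{2}$)
$- \frac{2367}{N} + \frac{p{\left(o{\left(A{\left(-4 \right)} \right)} \right)}}{q{\left(46 \right)}} = - \frac{2367}{-3190} - \frac{41}{46^{2}} = \left(-2367\right) \left(- \frac{1}{3190}\right) - \frac{41}{2116} = \frac{2367}{3190} - \frac{41}{2116} = \frac{2438891}{3375020}$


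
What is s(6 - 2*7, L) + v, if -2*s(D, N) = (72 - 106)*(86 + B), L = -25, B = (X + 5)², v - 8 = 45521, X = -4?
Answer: 47008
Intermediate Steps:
v = 45529 (v = 8 + 45521 = 45529)
B = 1 (B = (-4 + 5)² = 1² = 1)
s(D, N) = 1479 (s(D, N) = -(72 - 106)*(86 + 1)/2 = -(-17)*87 = -½*(-2958) = 1479)
s(6 - 2*7, L) + v = 1479 + 45529 = 47008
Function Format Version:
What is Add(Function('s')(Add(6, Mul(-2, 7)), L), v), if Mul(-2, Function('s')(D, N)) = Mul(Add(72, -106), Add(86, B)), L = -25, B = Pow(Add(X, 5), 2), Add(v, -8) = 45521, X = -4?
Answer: 47008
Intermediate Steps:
v = 45529 (v = Add(8, 45521) = 45529)
B = 1 (B = Pow(Add(-4, 5), 2) = Pow(1, 2) = 1)
Function('s')(D, N) = 1479 (Function('s')(D, N) = Mul(Rational(-1, 2), Mul(Add(72, -106), Add(86, 1))) = Mul(Rational(-1, 2), Mul(-34, 87)) = Mul(Rational(-1, 2), -2958) = 1479)
Add(Function('s')(Add(6, Mul(-2, 7)), L), v) = Add(1479, 45529) = 47008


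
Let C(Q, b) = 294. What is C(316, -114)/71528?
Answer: 147/35764 ≈ 0.0041103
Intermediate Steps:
C(316, -114)/71528 = 294/71528 = 294*(1/71528) = 147/35764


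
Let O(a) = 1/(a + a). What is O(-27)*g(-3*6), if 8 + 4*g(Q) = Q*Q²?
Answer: 730/27 ≈ 27.037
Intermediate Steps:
g(Q) = -2 + Q³/4 (g(Q) = -2 + (Q*Q²)/4 = -2 + Q³/4)
O(a) = 1/(2*a)
O(-27)*g(-3*6) = ((½)/(-27))*(-2 + (-3*6)³/4) = ((½)*(-1/27))*(-2 + (¼)*(-18)³) = -(-2 + (¼)*(-5832))/54 = -(-2 - 1458)/54 = -1/54*(-1460) = 730/27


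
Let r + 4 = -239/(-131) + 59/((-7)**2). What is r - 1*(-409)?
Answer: 2619135/6419 ≈ 408.03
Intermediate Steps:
r = -6236/6419 (r = -4 + (-239/(-131) + 59/((-7)**2)) = -4 + (-239*(-1/131) + 59/49) = -4 + (239/131 + 59*(1/49)) = -4 + (239/131 + 59/49) = -4 + 19440/6419 = -6236/6419 ≈ -0.97149)
r - 1*(-409) = -6236/6419 - 1*(-409) = -6236/6419 + 409 = 2619135/6419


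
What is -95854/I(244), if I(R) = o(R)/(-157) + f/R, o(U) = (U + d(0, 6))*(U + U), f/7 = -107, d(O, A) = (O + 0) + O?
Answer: 3671975032/29171161 ≈ 125.88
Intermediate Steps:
d(O, A) = 2*O (d(O, A) = O + O = 2*O)
f = -749 (f = 7*(-107) = -749)
o(U) = 2*U² (o(U) = (U + 2*0)*(U + U) = (U + 0)*(2*U) = U*(2*U) = 2*U²)
I(R) = -749/R - 2*R²/157 (I(R) = (2*R²)/(-157) - 749/R = (2*R²)*(-1/157) - 749/R = -2*R²/157 - 749/R = -749/R - 2*R²/157)
-95854/I(244) = -95854*38308/(-117593 - 2*244³) = -95854*38308/(-117593 - 2*14526784) = -95854*38308/(-117593 - 29053568) = -95854/((1/157)*(1/244)*(-29171161)) = -95854/(-29171161/38308) = -95854*(-38308/29171161) = 3671975032/29171161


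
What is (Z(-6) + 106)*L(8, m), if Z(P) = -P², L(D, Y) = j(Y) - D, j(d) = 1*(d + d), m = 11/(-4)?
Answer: -945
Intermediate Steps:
m = -11/4 (m = 11*(-¼) = -11/4 ≈ -2.7500)
j(d) = 2*d (j(d) = 1*(2*d) = 2*d)
L(D, Y) = -D + 2*Y (L(D, Y) = 2*Y - D = -D + 2*Y)
(Z(-6) + 106)*L(8, m) = (-1*(-6)² + 106)*(-1*8 + 2*(-11/4)) = (-1*36 + 106)*(-8 - 11/2) = (-36 + 106)*(-27/2) = 70*(-27/2) = -945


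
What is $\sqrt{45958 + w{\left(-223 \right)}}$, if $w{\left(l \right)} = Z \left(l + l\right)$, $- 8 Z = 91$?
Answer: $\frac{5 \sqrt{8165}}{2} \approx 225.9$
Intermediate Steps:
$Z = - \frac{91}{8}$ ($Z = \left(- \frac{1}{8}\right) 91 = - \frac{91}{8} \approx -11.375$)
$w{\left(l \right)} = - \frac{91 l}{4}$ ($w{\left(l \right)} = - \frac{91 \left(l + l\right)}{8} = - \frac{91 \cdot 2 l}{8} = - \frac{91 l}{4}$)
$\sqrt{45958 + w{\left(-223 \right)}} = \sqrt{45958 - - \frac{20293}{4}} = \sqrt{45958 + \frac{20293}{4}} = \sqrt{\frac{204125}{4}} = \frac{5 \sqrt{8165}}{2}$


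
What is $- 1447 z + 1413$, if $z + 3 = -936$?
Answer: $1360146$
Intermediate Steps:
$z = -939$ ($z = -3 - 936 = -939$)
$- 1447 z + 1413 = \left(-1447\right) \left(-939\right) + 1413 = 1358733 + 1413 = 1360146$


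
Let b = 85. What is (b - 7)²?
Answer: 6084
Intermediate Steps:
(b - 7)² = (85 - 7)² = 78² = 6084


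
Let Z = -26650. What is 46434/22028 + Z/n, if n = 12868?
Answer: 654157/17716019 ≈ 0.036925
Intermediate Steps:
46434/22028 + Z/n = 46434/22028 - 26650/12868 = 46434*(1/22028) - 26650*1/12868 = 23217/11014 - 13325/6434 = 654157/17716019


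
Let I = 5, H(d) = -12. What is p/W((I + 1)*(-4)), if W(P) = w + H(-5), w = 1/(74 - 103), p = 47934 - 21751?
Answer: -759307/349 ≈ -2175.7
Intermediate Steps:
p = 26183
w = -1/29 (w = 1/(-29) = -1/29 ≈ -0.034483)
W(P) = -349/29 (W(P) = -1/29 - 12 = -349/29)
p/W((I + 1)*(-4)) = 26183/(-349/29) = 26183*(-29/349) = -759307/349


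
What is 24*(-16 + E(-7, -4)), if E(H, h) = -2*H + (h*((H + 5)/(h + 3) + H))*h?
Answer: -1968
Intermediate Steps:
E(H, h) = -2*H + h²*(H + (5 + H)/(3 + h)) (E(H, h) = -2*H + (h*((5 + H)/(3 + h) + H))*h = -2*H + (h*(H + (5 + H)/(3 + h)))*h = -2*H + h²*(H + (5 + H)/(3 + h)))
24*(-16 + E(-7, -4)) = 24*(-16 + (-6*(-7) + 5*(-4)² - 7*(-4)³ - 2*(-7)*(-4) + 4*(-7)*(-4)²)/(3 - 4)) = 24*(-16 + (42 + 5*16 - 7*(-64) - 56 + 4*(-7)*16)/(-1)) = 24*(-16 - (42 + 80 + 448 - 56 - 448)) = 24*(-16 - 1*66) = 24*(-16 - 66) = 24*(-82) = -1968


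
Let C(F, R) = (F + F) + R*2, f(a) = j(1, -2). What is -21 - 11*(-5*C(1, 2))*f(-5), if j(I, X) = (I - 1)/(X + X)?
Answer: -21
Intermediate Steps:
j(I, X) = (-1 + I)/(2*X) (j(I, X) = (-1 + I)/((2*X)) = (-1 + I)*(1/(2*X)) = (-1 + I)/(2*X))
f(a) = 0 (f(a) = (½)*(-1 + 1)/(-2) = (½)*(-½)*0 = 0)
C(F, R) = 2*F + 2*R
-21 - 11*(-5*C(1, 2))*f(-5) = -21 - 11*(-5*(2*1 + 2*2))*0 = -21 - 11*(-5*(2 + 4))*0 = -21 - 11*(-5*6)*0 = -21 - (-330)*0 = -21 - 11*0 = -21 + 0 = -21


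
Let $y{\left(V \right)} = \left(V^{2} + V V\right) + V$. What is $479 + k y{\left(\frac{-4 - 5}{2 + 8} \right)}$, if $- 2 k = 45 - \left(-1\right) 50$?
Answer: $\frac{2224}{5} \approx 444.8$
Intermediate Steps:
$y{\left(V \right)} = V + 2 V^{2}$ ($y{\left(V \right)} = \left(V^{2} + V^{2}\right) + V = 2 V^{2} + V = V + 2 V^{2}$)
$k = - \frac{95}{2}$ ($k = - \frac{45 - \left(-1\right) 50}{2} = - \frac{45 - -50}{2} = - \frac{45 + 50}{2} = \left(- \frac{1}{2}\right) 95 = - \frac{95}{2} \approx -47.5$)
$479 + k y{\left(\frac{-4 - 5}{2 + 8} \right)} = 479 - \frac{95 \frac{-4 - 5}{2 + 8} \left(1 + 2 \frac{-4 - 5}{2 + 8}\right)}{2} = 479 - \frac{95 - \frac{9}{10} \left(1 + 2 \left(- \frac{9}{10}\right)\right)}{2} = 479 - \frac{95 \left(-9\right) \frac{1}{10} \left(1 + 2 \left(\left(-9\right) \frac{1}{10}\right)\right)}{2} = 479 - \frac{95 \left(- \frac{9 \left(1 + 2 \left(- \frac{9}{10}\right)\right)}{10}\right)}{2} = 479 - \frac{95 \left(- \frac{9 \left(1 - \frac{9}{5}\right)}{10}\right)}{2} = 479 - \frac{95 \left(\left(- \frac{9}{10}\right) \left(- \frac{4}{5}\right)\right)}{2} = 479 - \frac{171}{5} = \frac{2224}{5}$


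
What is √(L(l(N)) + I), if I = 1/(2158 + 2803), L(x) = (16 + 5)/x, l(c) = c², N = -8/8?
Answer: √4271462/451 ≈ 4.5826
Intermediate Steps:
N = -1 (N = -8*⅛ = -1)
L(x) = 21/x
I = 1/4961 ≈ 0.00020157
√(L(l(N)) + I) = √(21/((-1)²) + 1/4961) = √(21/1 + 1/4961) = √(21*1 + 1/4961) = √(21 + 1/4961) = √(104182/4961) = √4271462/451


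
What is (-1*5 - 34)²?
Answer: 1521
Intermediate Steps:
(-1*5 - 34)² = (-5 - 34)² = (-39)² = 1521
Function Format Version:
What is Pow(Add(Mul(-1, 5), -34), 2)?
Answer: 1521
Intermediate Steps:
Pow(Add(Mul(-1, 5), -34), 2) = Pow(Add(-5, -34), 2) = Pow(-39, 2) = 1521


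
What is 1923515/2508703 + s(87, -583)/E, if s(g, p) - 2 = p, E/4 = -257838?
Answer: 283611228389/369622265208 ≈ 0.76730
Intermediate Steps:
E = -1031352 (E = 4*(-257838) = -1031352)
s(g, p) = 2 + p
1923515/2508703 + s(87, -583)/E = 1923515/2508703 + (2 - 583)/(-1031352) = 1923515*(1/2508703) - 581*(-1/1031352) = 1923515/2508703 + 83/147336 = 283611228389/369622265208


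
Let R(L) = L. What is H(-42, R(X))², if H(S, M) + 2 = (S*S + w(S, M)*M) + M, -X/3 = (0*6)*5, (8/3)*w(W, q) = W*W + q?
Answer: 3104644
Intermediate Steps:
w(W, q) = 3*q/8 + 3*W²/8 (w(W, q) = 3*(W*W + q)/8 = 3*(W² + q)/8 = 3*(q + W²)/8 = 3*q/8 + 3*W²/8)
X = 0 (X = -3*0*6*5 = -0*5 = -3*0 = 0)
H(S, M) = -2 + M + S² + M*(3*M/8 + 3*S²/8) (H(S, M) = -2 + ((S*S + (3*M/8 + 3*S²/8)*M) + M) = -2 + ((S² + M*(3*M/8 + 3*S²/8)) + M) = -2 + (M + S² + M*(3*M/8 + 3*S²/8)) = -2 + M + S² + M*(3*M/8 + 3*S²/8))
H(-42, R(X))² = (-2 + 0 + (-42)² + (3/8)*0*(0 + (-42)²))² = (-2 + 0 + 1764 + (3/8)*0*(0 + 1764))² = (-2 + 0 + 1764 + (3/8)*0*1764)² = (-2 + 0 + 1764 + 0)² = 1762² = 3104644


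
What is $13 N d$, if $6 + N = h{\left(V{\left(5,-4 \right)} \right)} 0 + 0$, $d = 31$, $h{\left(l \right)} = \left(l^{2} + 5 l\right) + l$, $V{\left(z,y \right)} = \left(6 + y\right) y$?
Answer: $-2418$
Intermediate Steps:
$V{\left(z,y \right)} = y \left(6 + y\right)$
$h{\left(l \right)} = l^{2} + 6 l$
$N = -6$ ($N = -6 + \left(- 4 \left(6 - 4\right) \left(6 - 4 \left(6 - 4\right)\right) 0 + 0\right) = -6 + \left(\left(-4\right) 2 \left(6 - 8\right) 0 + 0\right) = -6 + \left(- 8 \left(6 - 8\right) 0 + 0\right) = -6 + \left(\left(-8\right) \left(-2\right) 0 + 0\right) = -6 + \left(16 \cdot 0 + 0\right) = -6 + \left(0 + 0\right) = -6 + 0 = -6$)
$13 N d = 13 \left(-6\right) 31 = \left(-78\right) 31 = -2418$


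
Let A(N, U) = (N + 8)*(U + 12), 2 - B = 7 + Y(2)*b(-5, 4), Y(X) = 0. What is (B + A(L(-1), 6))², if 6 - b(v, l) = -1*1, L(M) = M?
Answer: 14641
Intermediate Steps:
b(v, l) = 7 (b(v, l) = 6 - (-1) = 6 - 1*(-1) = 6 + 1 = 7)
B = -5 (B = 2 - (7 + 0*7) = 2 - (7 + 0) = 2 - 1*7 = 2 - 7 = -5)
A(N, U) = (8 + N)*(12 + U)
(B + A(L(-1), 6))² = (-5 + (96 + 8*6 + 12*(-1) - 1*6))² = (-5 + (96 + 48 - 12 - 6))² = (-5 + 126)² = 121² = 14641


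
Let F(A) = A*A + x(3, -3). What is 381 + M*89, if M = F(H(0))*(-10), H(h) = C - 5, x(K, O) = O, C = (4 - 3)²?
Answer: -11189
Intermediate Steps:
C = 1 (C = 1² = 1)
H(h) = -4 (H(h) = 1 - 5 = -4)
F(A) = -3 + A² (F(A) = A*A - 3 = A² - 3 = -3 + A²)
M = -130 (M = (-3 + (-4)²)*(-10) = (-3 + 16)*(-10) = 13*(-10) = -130)
381 + M*89 = 381 - 130*89 = 381 - 11570 = -11189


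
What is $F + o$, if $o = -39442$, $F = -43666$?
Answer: $-83108$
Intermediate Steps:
$F + o = -43666 - 39442 = -83108$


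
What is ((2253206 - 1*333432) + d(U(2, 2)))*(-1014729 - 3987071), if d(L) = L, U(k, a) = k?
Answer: -9602335596800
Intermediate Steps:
((2253206 - 1*333432) + d(U(2, 2)))*(-1014729 - 3987071) = ((2253206 - 1*333432) + 2)*(-1014729 - 3987071) = ((2253206 - 333432) + 2)*(-5001800) = (1919774 + 2)*(-5001800) = 1919776*(-5001800) = -9602335596800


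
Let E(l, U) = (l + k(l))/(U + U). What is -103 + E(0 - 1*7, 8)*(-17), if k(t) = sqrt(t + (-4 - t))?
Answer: -1529/16 - 17*I/8 ≈ -95.563 - 2.125*I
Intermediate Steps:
k(t) = 2*I (k(t) = sqrt(-4) = 2*I)
E(l, U) = (l + 2*I)/(2*U) (E(l, U) = (l + 2*I)/(U + U) = (l + 2*I)/((2*U)) = (l + 2*I)*(1/(2*U)) = (l + 2*I)/(2*U))
-103 + E(0 - 1*7, 8)*(-17) = -103 + ((I + (0 - 1*7)/2)/8)*(-17) = -103 + ((I + (0 - 7)/2)/8)*(-17) = -103 + ((I + (1/2)*(-7))/8)*(-17) = -103 + ((I - 7/2)/8)*(-17) = -103 + ((-7/2 + I)/8)*(-17) = -103 + (-7/16 + I/8)*(-17) = -103 + (119/16 - 17*I/8) = -1529/16 - 17*I/8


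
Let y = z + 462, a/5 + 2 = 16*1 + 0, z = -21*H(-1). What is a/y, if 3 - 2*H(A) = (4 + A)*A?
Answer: 10/57 ≈ 0.17544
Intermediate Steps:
H(A) = 3/2 - A*(4 + A)/2 (H(A) = 3/2 - (4 + A)*A/2 = 3/2 - A*(4 + A)/2)
z = -63 (z = -21*(3/2 - 2*(-1) - ½*(-1)²) = -21*(3/2 + 2 - ½*1) = -21*(3/2 + 2 - ½) = -21*3 = -63)
a = 70 (a = -10 + 5*(16*1 + 0) = -10 + 5*(16 + 0) = -10 + 5*16 = -10 + 80 = 70)
y = 399 (y = -63 + 462 = 399)
a/y = 70/399 = 70*(1/399) = 10/57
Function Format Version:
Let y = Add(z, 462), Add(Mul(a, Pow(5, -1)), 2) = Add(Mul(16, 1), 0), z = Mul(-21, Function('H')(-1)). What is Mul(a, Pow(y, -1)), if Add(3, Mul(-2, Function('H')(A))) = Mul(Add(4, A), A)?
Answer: Rational(10, 57) ≈ 0.17544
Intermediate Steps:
Function('H')(A) = Add(Rational(3, 2), Mul(Rational(-1, 2), A, Add(4, A))) (Function('H')(A) = Add(Rational(3, 2), Mul(Rational(-1, 2), Mul(Add(4, A), A))) = Add(Rational(3, 2), Mul(Rational(-1, 2), Mul(A, Add(4, A)))) = Add(Rational(3, 2), Mul(Rational(-1, 2), A, Add(4, A))))
z = -63 (z = Mul(-21, Add(Rational(3, 2), Mul(-2, -1), Mul(Rational(-1, 2), Pow(-1, 2)))) = Mul(-21, Add(Rational(3, 2), 2, Mul(Rational(-1, 2), 1))) = Mul(-21, Add(Rational(3, 2), 2, Rational(-1, 2))) = Mul(-21, 3) = -63)
a = 70 (a = Add(-10, Mul(5, Add(Mul(16, 1), 0))) = Add(-10, Mul(5, Add(16, 0))) = Add(-10, Mul(5, 16)) = Add(-10, 80) = 70)
y = 399 (y = Add(-63, 462) = 399)
Mul(a, Pow(y, -1)) = Mul(70, Pow(399, -1)) = Mul(70, Rational(1, 399)) = Rational(10, 57)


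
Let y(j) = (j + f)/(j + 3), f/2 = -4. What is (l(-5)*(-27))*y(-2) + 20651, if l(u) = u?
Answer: 19301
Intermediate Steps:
f = -8 (f = 2*(-4) = -8)
y(j) = (-8 + j)/(3 + j) (y(j) = (j - 8)/(j + 3) = (-8 + j)/(3 + j))
(l(-5)*(-27))*y(-2) + 20651 = (-5*(-27))*((-8 - 2)/(3 - 2)) + 20651 = 135*(-10/1) + 20651 = 135*(1*(-10)) + 20651 = 135*(-10) + 20651 = -1350 + 20651 = 19301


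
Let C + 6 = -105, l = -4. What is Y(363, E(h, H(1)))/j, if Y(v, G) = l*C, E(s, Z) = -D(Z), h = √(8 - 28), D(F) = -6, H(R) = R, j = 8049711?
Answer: 148/2683237 ≈ 5.5157e-5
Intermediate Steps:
C = -111 (C = -6 - 105 = -111)
h = 2*I*√5 (h = √(-20) = 2*I*√5 ≈ 4.4721*I)
E(s, Z) = 6 (E(s, Z) = -1*(-6) = 6)
Y(v, G) = 444 (Y(v, G) = -4*(-111) = 444)
Y(363, E(h, H(1)))/j = 444/8049711 = 444*(1/8049711) = 148/2683237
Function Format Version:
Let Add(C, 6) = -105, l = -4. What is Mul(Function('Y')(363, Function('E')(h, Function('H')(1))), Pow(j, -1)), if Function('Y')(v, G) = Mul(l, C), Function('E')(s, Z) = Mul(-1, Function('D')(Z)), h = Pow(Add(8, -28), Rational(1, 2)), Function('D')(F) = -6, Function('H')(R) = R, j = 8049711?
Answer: Rational(148, 2683237) ≈ 5.5157e-5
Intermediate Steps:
C = -111 (C = Add(-6, -105) = -111)
h = Mul(2, I, Pow(5, Rational(1, 2))) (h = Pow(-20, Rational(1, 2)) = Mul(2, I, Pow(5, Rational(1, 2))) ≈ Mul(4.4721, I))
Function('E')(s, Z) = 6 (Function('E')(s, Z) = Mul(-1, -6) = 6)
Function('Y')(v, G) = 444 (Function('Y')(v, G) = Mul(-4, -111) = 444)
Mul(Function('Y')(363, Function('E')(h, Function('H')(1))), Pow(j, -1)) = Mul(444, Pow(8049711, -1)) = Mul(444, Rational(1, 8049711)) = Rational(148, 2683237)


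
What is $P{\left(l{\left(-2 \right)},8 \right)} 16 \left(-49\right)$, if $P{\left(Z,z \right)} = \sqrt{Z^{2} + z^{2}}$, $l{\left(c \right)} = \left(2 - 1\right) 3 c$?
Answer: $-7840$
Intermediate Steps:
$l{\left(c \right)} = 3 c$ ($l{\left(c \right)} = 1 \cdot 3 c = 3 c$)
$P{\left(l{\left(-2 \right)},8 \right)} 16 \left(-49\right) = \sqrt{\left(3 \left(-2\right)\right)^{2} + 8^{2}} \cdot 16 \left(-49\right) = \sqrt{\left(-6\right)^{2} + 64} \cdot 16 \left(-49\right) = \sqrt{36 + 64} \cdot 16 \left(-49\right) = \sqrt{100} \cdot 16 \left(-49\right) = 10 \cdot 16 \left(-49\right) = 160 \left(-49\right) = -7840$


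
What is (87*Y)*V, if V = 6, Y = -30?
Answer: -15660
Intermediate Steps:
(87*Y)*V = (87*(-30))*6 = -2610*6 = -15660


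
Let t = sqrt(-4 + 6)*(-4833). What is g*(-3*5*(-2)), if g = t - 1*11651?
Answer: -349530 - 144990*sqrt(2) ≈ -5.5458e+5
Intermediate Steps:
t = -4833*sqrt(2) (t = sqrt(2)*(-4833) = -4833*sqrt(2) ≈ -6834.9)
g = -11651 - 4833*sqrt(2) (g = -4833*sqrt(2) - 1*11651 = -4833*sqrt(2) - 11651 = -11651 - 4833*sqrt(2) ≈ -18486.)
g*(-3*5*(-2)) = (-11651 - 4833*sqrt(2))*(-3*5*(-2)) = (-11651 - 4833*sqrt(2))*(-15*(-2)) = (-11651 - 4833*sqrt(2))*30 = -349530 - 144990*sqrt(2)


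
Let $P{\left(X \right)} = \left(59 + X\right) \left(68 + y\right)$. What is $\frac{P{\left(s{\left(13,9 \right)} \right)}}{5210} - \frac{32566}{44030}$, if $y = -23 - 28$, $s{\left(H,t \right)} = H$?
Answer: $- \frac{5788807}{11469815} \approx -0.5047$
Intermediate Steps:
$y = -51$ ($y = -23 - 28 = -51$)
$P{\left(X \right)} = 1003 + 17 X$ ($P{\left(X \right)} = \left(59 + X\right) \left(68 - 51\right) = \left(59 + X\right) 17 = 1003 + 17 X$)
$\frac{P{\left(s{\left(13,9 \right)} \right)}}{5210} - \frac{32566}{44030} = \frac{1003 + 17 \cdot 13}{5210} - \frac{32566}{44030} = \left(1003 + 221\right) \frac{1}{5210} - \frac{16283}{22015} = 1224 \cdot \frac{1}{5210} - \frac{16283}{22015} = \frac{612}{2605} - \frac{16283}{22015} = - \frac{5788807}{11469815}$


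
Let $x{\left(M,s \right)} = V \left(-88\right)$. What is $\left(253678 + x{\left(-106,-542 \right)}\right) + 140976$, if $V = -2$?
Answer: $394830$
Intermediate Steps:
$x{\left(M,s \right)} = 176$ ($x{\left(M,s \right)} = \left(-2\right) \left(-88\right) = 176$)
$\left(253678 + x{\left(-106,-542 \right)}\right) + 140976 = \left(253678 + 176\right) + 140976 = 253854 + 140976 = 394830$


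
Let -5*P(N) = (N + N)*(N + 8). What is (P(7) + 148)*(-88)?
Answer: -9328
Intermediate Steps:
P(N) = -2*N*(8 + N)/5 (P(N) = -(N + N)*(N + 8)/5 = -2*N*(8 + N)/5)
(P(7) + 148)*(-88) = (-⅖*7*(8 + 7) + 148)*(-88) = (-⅖*7*15 + 148)*(-88) = (-42 + 148)*(-88) = 106*(-88) = -9328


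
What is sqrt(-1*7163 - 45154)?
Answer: 3*I*sqrt(5813) ≈ 228.73*I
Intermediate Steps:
sqrt(-1*7163 - 45154) = sqrt(-7163 - 45154) = sqrt(-52317) = 3*I*sqrt(5813)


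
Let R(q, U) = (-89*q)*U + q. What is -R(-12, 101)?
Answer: -107856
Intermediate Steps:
R(q, U) = q - 89*U*q (R(q, U) = -89*U*q + q = q - 89*U*q)
-R(-12, 101) = -(-12)*(1 - 89*101) = -(-12)*(1 - 8989) = -(-12)*(-8988) = -1*107856 = -107856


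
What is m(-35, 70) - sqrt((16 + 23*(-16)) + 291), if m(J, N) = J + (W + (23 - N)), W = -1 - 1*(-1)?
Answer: -82 - I*sqrt(61) ≈ -82.0 - 7.8102*I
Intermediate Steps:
W = 0 (W = -1 + 1 = 0)
m(J, N) = 23 + J - N (m(J, N) = J + (0 + (23 - N)) = J + (23 - N) = 23 + J - N)
m(-35, 70) - sqrt((16 + 23*(-16)) + 291) = (23 - 35 - 1*70) - sqrt((16 + 23*(-16)) + 291) = (23 - 35 - 70) - sqrt((16 - 368) + 291) = -82 - sqrt(-352 + 291) = -82 - sqrt(-61) = -82 - I*sqrt(61)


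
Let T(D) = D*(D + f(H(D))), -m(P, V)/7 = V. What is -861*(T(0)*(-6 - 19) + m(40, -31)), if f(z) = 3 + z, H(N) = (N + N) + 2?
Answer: -186837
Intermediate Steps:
H(N) = 2 + 2*N (H(N) = 2*N + 2 = 2 + 2*N)
m(P, V) = -7*V
T(D) = D*(5 + 3*D) (T(D) = D*(D + (3 + (2 + 2*D))) = D*(D + (5 + 2*D)) = D*(5 + 3*D))
-861*(T(0)*(-6 - 19) + m(40, -31)) = -861*((0*(5 + 3*0))*(-6 - 19) - 7*(-31)) = -861*((0*(5 + 0))*(-25) + 217) = -861*((0*5)*(-25) + 217) = -861*(0*(-25) + 217) = -861*(0 + 217) = -861*217 = -186837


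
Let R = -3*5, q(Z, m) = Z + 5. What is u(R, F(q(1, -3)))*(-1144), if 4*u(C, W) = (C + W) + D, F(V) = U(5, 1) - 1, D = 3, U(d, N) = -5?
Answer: 5148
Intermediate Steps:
q(Z, m) = 5 + Z
R = -15
F(V) = -6 (F(V) = -5 - 1 = -6)
u(C, W) = 3/4 + C/4 + W/4 (u(C, W) = ((C + W) + 3)/4 = (3 + C + W)/4 = 3/4 + C/4 + W/4)
u(R, F(q(1, -3)))*(-1144) = (3/4 + (1/4)*(-15) + (1/4)*(-6))*(-1144) = (3/4 - 15/4 - 3/2)*(-1144) = -9/2*(-1144) = 5148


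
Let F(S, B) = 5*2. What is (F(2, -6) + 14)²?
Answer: 576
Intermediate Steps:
F(S, B) = 10
(F(2, -6) + 14)² = (10 + 14)² = 24² = 576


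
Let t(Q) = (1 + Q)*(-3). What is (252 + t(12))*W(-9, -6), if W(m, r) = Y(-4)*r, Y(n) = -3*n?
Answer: -15336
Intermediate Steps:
t(Q) = -3 - 3*Q
W(m, r) = 12*r (W(m, r) = (-3*(-4))*r = 12*r)
(252 + t(12))*W(-9, -6) = (252 + (-3 - 3*12))*(12*(-6)) = (252 + (-3 - 36))*(-72) = (252 - 39)*(-72) = 213*(-72) = -15336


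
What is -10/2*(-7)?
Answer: 35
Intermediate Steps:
-10/2*(-7) = -10*1/2*(-7) = -5*(-7) = 35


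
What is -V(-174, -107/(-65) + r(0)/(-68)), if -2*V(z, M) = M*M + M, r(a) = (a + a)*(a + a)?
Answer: 9202/4225 ≈ 2.1780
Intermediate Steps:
r(a) = 4*a² (r(a) = (2*a)*(2*a) = 4*a²)
V(z, M) = -M/2 - M²/2 (V(z, M) = -(M*M + M)/2 = -(M² + M)/2 = -(M + M²)/2 = -M/2 - M²/2)
-V(-174, -107/(-65) + r(0)/(-68)) = -(-1)*(-107/(-65) + (4*0²)/(-68))*(1 + (-107/(-65) + (4*0²)/(-68)))/2 = -(-1)*(-107*(-1/65) + (4*0)*(-1/68))*(1 + (-107*(-1/65) + (4*0)*(-1/68)))/2 = -(-1)*(107/65 + 0*(-1/68))*(1 + (107/65 + 0*(-1/68)))/2 = -(-1)*(107/65 + 0)*(1 + (107/65 + 0))/2 = -(-1)*107*(1 + 107/65)/(2*65) = -(-1)*107*172/(2*65*65) = -1*(-9202/4225) = 9202/4225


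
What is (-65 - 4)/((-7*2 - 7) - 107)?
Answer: 69/128 ≈ 0.53906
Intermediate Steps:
(-65 - 4)/((-7*2 - 7) - 107) = -69/((-14 - 7) - 107) = -69/(-21 - 107) = -69/(-128) = -69*(-1/128) = 69/128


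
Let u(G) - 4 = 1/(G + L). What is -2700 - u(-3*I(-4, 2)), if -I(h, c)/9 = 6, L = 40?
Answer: -546209/202 ≈ -2704.0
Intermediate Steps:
I(h, c) = -54 (I(h, c) = -9*6 = -54)
u(G) = 4 + 1/(40 + G) (u(G) = 4 + 1/(G + 40) = 4 + 1/(40 + G))
-2700 - u(-3*I(-4, 2)) = -2700 - (161 + 4*(-3*(-54)))/(40 - 3*(-54)) = -2700 - (161 + 4*162)/(40 + 162) = -2700 - (161 + 648)/202 = -2700 - 809/202 = -546209/202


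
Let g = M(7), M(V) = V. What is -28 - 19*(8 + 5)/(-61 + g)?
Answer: -1265/54 ≈ -23.426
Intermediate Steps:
g = 7
-28 - 19*(8 + 5)/(-61 + g) = -28 - 19*(8 + 5)/(-61 + 7) = -28 - 247/(-54) = -28 - 247*(-1)/54 = -28 - 19*(-13/54) = -28 + 247/54 = -1265/54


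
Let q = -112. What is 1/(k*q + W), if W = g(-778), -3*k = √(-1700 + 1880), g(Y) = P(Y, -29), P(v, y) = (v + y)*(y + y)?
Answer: 23403/1095275378 - 56*√5/547637689 ≈ 2.1139e-5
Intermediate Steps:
P(v, y) = 2*y*(v + y) (P(v, y) = (v + y)*(2*y) = 2*y*(v + y))
g(Y) = 1682 - 58*Y (g(Y) = 2*(-29)*(Y - 29) = 2*(-29)*(-29 + Y) = 1682 - 58*Y)
k = -2*√5 (k = -√(-1700 + 1880)/3 = -2*√5 ≈ -4.4721)
W = 46806 (W = 1682 - 58*(-778) = 1682 + 45124 = 46806)
1/(k*q + W) = 1/(-2*√5*(-112) + 46806) = 1/(224*√5 + 46806) = 1/(46806 + 224*√5)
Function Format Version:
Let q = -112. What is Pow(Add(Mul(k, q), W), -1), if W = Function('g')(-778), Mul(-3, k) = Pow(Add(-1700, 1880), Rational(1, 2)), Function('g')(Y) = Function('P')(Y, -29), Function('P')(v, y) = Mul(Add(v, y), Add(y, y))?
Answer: Add(Rational(23403, 1095275378), Mul(Rational(-56, 547637689), Pow(5, Rational(1, 2)))) ≈ 2.1139e-5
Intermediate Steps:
Function('P')(v, y) = Mul(2, y, Add(v, y)) (Function('P')(v, y) = Mul(Add(v, y), Mul(2, y)) = Mul(2, y, Add(v, y)))
Function('g')(Y) = Add(1682, Mul(-58, Y)) (Function('g')(Y) = Mul(2, -29, Add(Y, -29)) = Mul(2, -29, Add(-29, Y)) = Add(1682, Mul(-58, Y)))
k = Mul(-2, Pow(5, Rational(1, 2))) (k = Mul(Rational(-1, 3), Pow(Add(-1700, 1880), Rational(1, 2))) = Mul(Rational(-1, 3), Pow(180, Rational(1, 2))) = Mul(Rational(-1, 3), Mul(6, Pow(5, Rational(1, 2)))) = Mul(-2, Pow(5, Rational(1, 2))) ≈ -4.4721)
W = 46806 (W = Add(1682, Mul(-58, -778)) = Add(1682, 45124) = 46806)
Pow(Add(Mul(k, q), W), -1) = Pow(Add(Mul(Mul(-2, Pow(5, Rational(1, 2))), -112), 46806), -1) = Pow(Add(Mul(224, Pow(5, Rational(1, 2))), 46806), -1) = Pow(Add(46806, Mul(224, Pow(5, Rational(1, 2)))), -1)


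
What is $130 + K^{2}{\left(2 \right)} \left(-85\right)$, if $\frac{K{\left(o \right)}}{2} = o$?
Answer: $-1230$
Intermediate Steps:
$K{\left(o \right)} = 2 o$
$130 + K^{2}{\left(2 \right)} \left(-85\right) = 130 + \left(2 \cdot 2\right)^{2} \left(-85\right) = 130 + 4^{2} \left(-85\right) = 130 + 16 \left(-85\right) = 130 - 1360 = -1230$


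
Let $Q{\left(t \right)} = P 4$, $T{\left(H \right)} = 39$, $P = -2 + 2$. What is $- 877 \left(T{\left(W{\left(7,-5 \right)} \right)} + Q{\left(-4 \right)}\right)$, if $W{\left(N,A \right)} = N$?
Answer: $-34203$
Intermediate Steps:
$P = 0$
$Q{\left(t \right)} = 0$ ($Q{\left(t \right)} = 0 \cdot 4 = 0$)
$- 877 \left(T{\left(W{\left(7,-5 \right)} \right)} + Q{\left(-4 \right)}\right) = - 877 \left(39 + 0\right) = \left(-877\right) 39 = -34203$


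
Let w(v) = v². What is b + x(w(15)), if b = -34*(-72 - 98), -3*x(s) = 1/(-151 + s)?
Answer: 1283159/222 ≈ 5780.0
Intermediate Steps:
x(s) = -1/(3*(-151 + s))
b = 5780 (b = -34*(-170) = 5780)
b + x(w(15)) = 5780 - 1/(-453 + 3*15²) = 5780 - 1/(-453 + 3*225) = 5780 - 1/(-453 + 675) = 5780 - 1/222 = 1283159/222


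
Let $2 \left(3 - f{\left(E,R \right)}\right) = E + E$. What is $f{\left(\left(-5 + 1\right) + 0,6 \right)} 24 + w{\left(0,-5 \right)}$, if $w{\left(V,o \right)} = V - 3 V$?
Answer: $168$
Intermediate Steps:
$f{\left(E,R \right)} = 3 - E$ ($f{\left(E,R \right)} = 3 - \frac{E + E}{2} = 3 - \frac{2 E}{2} = 3 - E$)
$w{\left(V,o \right)} = - 2 V$
$f{\left(\left(-5 + 1\right) + 0,6 \right)} 24 + w{\left(0,-5 \right)} = \left(3 - \left(\left(-5 + 1\right) + 0\right)\right) 24 - 0 = \left(3 - \left(-4 + 0\right)\right) 24 + 0 = \left(3 - -4\right) 24 + 0 = \left(3 + 4\right) 24 + 0 = 7 \cdot 24 + 0 = 168 + 0 = 168$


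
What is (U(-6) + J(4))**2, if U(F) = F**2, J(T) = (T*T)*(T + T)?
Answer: 26896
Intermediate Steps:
J(T) = 2*T**3 (J(T) = T**2*(2*T) = 2*T**3)
(U(-6) + J(4))**2 = ((-6)**2 + 2*4**3)**2 = (36 + 2*64)**2 = (36 + 128)**2 = 164**2 = 26896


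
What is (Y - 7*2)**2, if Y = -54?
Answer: 4624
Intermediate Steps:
(Y - 7*2)**2 = (-54 - 7*2)**2 = (-54 - 14)**2 = (-68)**2 = 4624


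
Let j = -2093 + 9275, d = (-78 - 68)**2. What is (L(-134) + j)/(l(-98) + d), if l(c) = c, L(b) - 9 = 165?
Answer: 3678/10609 ≈ 0.34669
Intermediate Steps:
L(b) = 174 (L(b) = 9 + 165 = 174)
d = 21316 (d = (-146)**2 = 21316)
j = 7182
(L(-134) + j)/(l(-98) + d) = (174 + 7182)/(-98 + 21316) = 7356/21218 = 7356*(1/21218) = 3678/10609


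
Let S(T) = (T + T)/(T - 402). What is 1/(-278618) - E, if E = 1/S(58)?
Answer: 23961119/8079922 ≈ 2.9655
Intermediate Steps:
S(T) = 2*T/(-402 + T) (S(T) = (2*T)/(-402 + T) = 2*T/(-402 + T))
E = -86/29 (E = 1/(2*58/(-402 + 58)) = 1/(2*58/(-344)) = 1/(2*58*(-1/344)) = 1/(-29/86) = -86/29 ≈ -2.9655)
1/(-278618) - E = 1/(-278618) - 1*(-86/29) = -1/278618 + 86/29 = 23961119/8079922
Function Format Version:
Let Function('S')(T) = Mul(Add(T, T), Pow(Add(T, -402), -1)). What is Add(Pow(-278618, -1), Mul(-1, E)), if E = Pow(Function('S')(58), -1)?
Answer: Rational(23961119, 8079922) ≈ 2.9655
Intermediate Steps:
Function('S')(T) = Mul(2, T, Pow(Add(-402, T), -1)) (Function('S')(T) = Mul(Mul(2, T), Pow(Add(-402, T), -1)) = Mul(2, T, Pow(Add(-402, T), -1)))
E = Rational(-86, 29) (E = Pow(Mul(2, 58, Pow(Add(-402, 58), -1)), -1) = Pow(Mul(2, 58, Pow(-344, -1)), -1) = Pow(Mul(2, 58, Rational(-1, 344)), -1) = Pow(Rational(-29, 86), -1) = Rational(-86, 29) ≈ -2.9655)
Add(Pow(-278618, -1), Mul(-1, E)) = Add(Pow(-278618, -1), Mul(-1, Rational(-86, 29))) = Add(Rational(-1, 278618), Rational(86, 29)) = Rational(23961119, 8079922)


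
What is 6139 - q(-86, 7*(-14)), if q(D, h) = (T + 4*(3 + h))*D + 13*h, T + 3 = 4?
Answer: -25181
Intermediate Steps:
T = 1 (T = -3 + 4 = 1)
q(D, h) = 13*h + D*(13 + 4*h) (q(D, h) = (1 + 4*(3 + h))*D + 13*h = (1 + (12 + 4*h))*D + 13*h = (13 + 4*h)*D + 13*h = D*(13 + 4*h) + 13*h = 13*h + D*(13 + 4*h))
6139 - q(-86, 7*(-14)) = 6139 - (13*(-86) + 13*(7*(-14)) + 4*(-86)*(7*(-14))) = 6139 - (-1118 + 13*(-98) + 4*(-86)*(-98)) = 6139 - (-1118 - 1274 + 33712) = 6139 - 1*31320 = 6139 - 31320 = -25181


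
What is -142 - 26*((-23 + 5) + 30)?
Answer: -454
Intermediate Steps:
-142 - 26*((-23 + 5) + 30) = -142 - 26*(-18 + 30) = -142 - 26*12 = -142 - 312 = -454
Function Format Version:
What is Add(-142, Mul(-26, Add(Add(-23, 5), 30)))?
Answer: -454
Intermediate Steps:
Add(-142, Mul(-26, Add(Add(-23, 5), 30))) = Add(-142, Mul(-26, Add(-18, 30))) = Add(-142, Mul(-26, 12)) = Add(-142, -312) = -454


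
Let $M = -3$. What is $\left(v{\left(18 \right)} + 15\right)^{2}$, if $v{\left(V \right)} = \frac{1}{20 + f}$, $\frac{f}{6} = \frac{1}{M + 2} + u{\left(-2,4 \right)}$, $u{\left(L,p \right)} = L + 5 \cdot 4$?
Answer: $\frac{3352561}{14884} \approx 225.25$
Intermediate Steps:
$u{\left(L,p \right)} = 20 + L$ ($u{\left(L,p \right)} = L + 20 = 20 + L$)
$f = 102$ ($f = 6 \left(\frac{1}{-3 + 2} + \left(20 - 2\right)\right) = 6 \left(\frac{1}{-1} + 18\right) = 6 \left(-1 + 18\right) = 6 \cdot 17 = 102$)
$v{\left(V \right)} = \frac{1}{122}$ ($v{\left(V \right)} = \frac{1}{20 + 102} = \frac{1}{122}$)
$\left(v{\left(18 \right)} + 15\right)^{2} = \left(\frac{1}{122} + 15\right)^{2} = \left(\frac{1831}{122}\right)^{2} = \frac{3352561}{14884}$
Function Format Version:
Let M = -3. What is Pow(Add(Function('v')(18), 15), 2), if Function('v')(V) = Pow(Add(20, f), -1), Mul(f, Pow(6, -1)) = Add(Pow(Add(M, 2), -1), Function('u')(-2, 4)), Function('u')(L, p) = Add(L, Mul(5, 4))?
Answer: Rational(3352561, 14884) ≈ 225.25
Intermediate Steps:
Function('u')(L, p) = Add(20, L) (Function('u')(L, p) = Add(L, 20) = Add(20, L))
f = 102 (f = Mul(6, Add(Pow(Add(-3, 2), -1), Add(20, -2))) = Mul(6, Add(Pow(-1, -1), 18)) = Mul(6, Add(-1, 18)) = Mul(6, 17) = 102)
Function('v')(V) = Rational(1, 122) (Function('v')(V) = Pow(Add(20, 102), -1) = Pow(122, -1) = Rational(1, 122))
Pow(Add(Function('v')(18), 15), 2) = Pow(Add(Rational(1, 122), 15), 2) = Pow(Rational(1831, 122), 2) = Rational(3352561, 14884)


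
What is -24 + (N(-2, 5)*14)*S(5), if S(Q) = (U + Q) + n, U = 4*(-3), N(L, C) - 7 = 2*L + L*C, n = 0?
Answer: 662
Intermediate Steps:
N(L, C) = 7 + 2*L + C*L (N(L, C) = 7 + (2*L + L*C) = 7 + (2*L + C*L) = 7 + 2*L + C*L)
U = -12
S(Q) = -12 + Q (S(Q) = (-12 + Q) + 0 = -12 + Q)
-24 + (N(-2, 5)*14)*S(5) = -24 + ((7 + 2*(-2) + 5*(-2))*14)*(-12 + 5) = -24 + ((7 - 4 - 10)*14)*(-7) = -24 - 7*14*(-7) = -24 - 98*(-7) = -24 + 686 = 662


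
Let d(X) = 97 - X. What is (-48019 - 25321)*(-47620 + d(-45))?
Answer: 3482036520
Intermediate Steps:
(-48019 - 25321)*(-47620 + d(-45)) = (-48019 - 25321)*(-47620 + (97 - 1*(-45))) = -73340*(-47620 + (97 + 45)) = -73340*(-47620 + 142) = -73340*(-47478) = 3482036520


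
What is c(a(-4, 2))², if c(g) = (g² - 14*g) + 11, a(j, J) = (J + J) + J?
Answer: 1369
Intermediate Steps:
a(j, J) = 3*J (a(j, J) = 2*J + J = 3*J)
c(g) = 11 + g² - 14*g
c(a(-4, 2))² = (11 + (3*2)² - 42*2)² = (11 + 6² - 14*6)² = (11 + 36 - 84)² = (-37)² = 1369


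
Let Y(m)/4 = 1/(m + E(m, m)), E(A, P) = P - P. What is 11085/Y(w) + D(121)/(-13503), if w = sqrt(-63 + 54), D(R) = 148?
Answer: -148/13503 + 33255*I/4 ≈ -0.010961 + 8313.8*I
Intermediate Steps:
E(A, P) = 0
w = 3*I (w = sqrt(-9) = 3*I ≈ 3.0*I)
Y(m) = 4/m (Y(m) = 4/(m + 0) = 4/m)
11085/Y(w) + D(121)/(-13503) = 11085/((4/((3*I)))) + 148/(-13503) = 11085/((4*(-I/3))) + 148*(-1/13503) = 11085/((-4*I/3)) - 148/13503 = 11085*(3*I/4) - 148/13503 = 33255*I/4 - 148/13503 = -148/13503 + 33255*I/4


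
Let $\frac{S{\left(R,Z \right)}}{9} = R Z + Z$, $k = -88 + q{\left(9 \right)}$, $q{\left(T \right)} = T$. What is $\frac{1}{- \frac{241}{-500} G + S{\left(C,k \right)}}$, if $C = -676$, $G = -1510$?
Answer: $\frac{50}{23959859} \approx 2.0868 \cdot 10^{-6}$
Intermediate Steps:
$k = -79$ ($k = -88 + 9 = -79$)
$S{\left(R,Z \right)} = 9 Z + 9 R Z$ ($S{\left(R,Z \right)} = 9 \left(R Z + Z\right) = 9 \left(Z + R Z\right) = 9 Z + 9 R Z$)
$\frac{1}{- \frac{241}{-500} G + S{\left(C,k \right)}} = \frac{1}{- \frac{241}{-500} \left(-1510\right) + 9 \left(-79\right) \left(1 - 676\right)} = \frac{1}{\left(-241\right) \left(- \frac{1}{500}\right) \left(-1510\right) + 9 \left(-79\right) \left(-675\right)} = \frac{1}{\frac{241}{500} \left(-1510\right) + 479925} = \frac{1}{- \frac{36391}{50} + 479925} = \frac{1}{\frac{23959859}{50}} = \frac{50}{23959859}$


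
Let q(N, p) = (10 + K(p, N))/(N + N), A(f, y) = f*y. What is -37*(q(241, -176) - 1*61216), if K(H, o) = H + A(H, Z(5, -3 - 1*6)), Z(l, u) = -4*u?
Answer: 545983359/241 ≈ 2.2655e+6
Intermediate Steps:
K(H, o) = 37*H (K(H, o) = H + H*(-4*(-3 - 1*6)) = H + H*(-4*(-3 - 6)) = H + H*(-4*(-9)) = H + H*36 = H + 36*H = 37*H)
q(N, p) = (10 + 37*p)/(2*N) (q(N, p) = (10 + 37*p)/(N + N) = (10 + 37*p)/((2*N)) = (10 + 37*p)*(1/(2*N)) = (10 + 37*p)/(2*N))
-37*(q(241, -176) - 1*61216) = -37*((1/2)*(10 + 37*(-176))/241 - 1*61216) = -37*((1/2)*(1/241)*(10 - 6512) - 61216) = -37*((1/2)*(1/241)*(-6502) - 61216) = -37*(-3251/241 - 61216) = -37*(-14756307/241) = 545983359/241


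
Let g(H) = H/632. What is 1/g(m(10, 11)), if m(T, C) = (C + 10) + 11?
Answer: 79/4 ≈ 19.750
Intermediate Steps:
m(T, C) = 21 + C (m(T, C) = (10 + C) + 11 = 21 + C)
g(H) = H/632 (g(H) = H*(1/632) = H/632)
1/g(m(10, 11)) = 1/((21 + 11)/632) = 1/((1/632)*32) = 1/(4/79) = 79/4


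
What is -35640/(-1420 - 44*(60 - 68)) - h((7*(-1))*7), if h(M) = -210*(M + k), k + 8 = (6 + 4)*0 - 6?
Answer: -1174500/89 ≈ -13197.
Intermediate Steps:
k = -14 (k = -8 + ((6 + 4)*0 - 6) = -8 + (10*0 - 6) = -8 + (0 - 6) = -8 - 6 = -14)
h(M) = 2940 - 210*M (h(M) = -210*(M - 14) = -210*(-14 + M) = 2940 - 210*M)
-35640/(-1420 - 44*(60 - 68)) - h((7*(-1))*7) = -35640/(-1420 - 44*(60 - 68)) - (2940 - 210*7*(-1)*7) = -35640/(-1420 - 44*(-8)) - (2940 - (-1470)*7) = -35640/(-1420 - 1*(-352)) - (2940 - 210*(-49)) = -35640/(-1420 + 352) - (2940 + 10290) = -35640/(-1068) - 1*13230 = -35640*(-1/1068) - 13230 = 2970/89 - 13230 = -1174500/89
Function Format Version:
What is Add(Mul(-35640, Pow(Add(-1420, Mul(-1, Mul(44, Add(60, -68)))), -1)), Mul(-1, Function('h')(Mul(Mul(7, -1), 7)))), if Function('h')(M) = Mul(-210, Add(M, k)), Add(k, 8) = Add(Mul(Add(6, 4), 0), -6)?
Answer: Rational(-1174500, 89) ≈ -13197.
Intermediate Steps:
k = -14 (k = Add(-8, Add(Mul(Add(6, 4), 0), -6)) = Add(-8, Add(Mul(10, 0), -6)) = Add(-8, Add(0, -6)) = Add(-8, -6) = -14)
Function('h')(M) = Add(2940, Mul(-210, M)) (Function('h')(M) = Mul(-210, Add(M, -14)) = Mul(-210, Add(-14, M)) = Add(2940, Mul(-210, M)))
Add(Mul(-35640, Pow(Add(-1420, Mul(-1, Mul(44, Add(60, -68)))), -1)), Mul(-1, Function('h')(Mul(Mul(7, -1), 7)))) = Add(Mul(-35640, Pow(Add(-1420, Mul(-1, Mul(44, Add(60, -68)))), -1)), Mul(-1, Add(2940, Mul(-210, Mul(Mul(7, -1), 7))))) = Add(Mul(-35640, Pow(Add(-1420, Mul(-1, Mul(44, -8))), -1)), Mul(-1, Add(2940, Mul(-210, Mul(-7, 7))))) = Add(Mul(-35640, Pow(Add(-1420, Mul(-1, -352)), -1)), Mul(-1, Add(2940, Mul(-210, -49)))) = Add(Mul(-35640, Pow(Add(-1420, 352), -1)), Mul(-1, Add(2940, 10290))) = Add(Mul(-35640, Pow(-1068, -1)), Mul(-1, 13230)) = Add(Mul(-35640, Rational(-1, 1068)), -13230) = Add(Rational(2970, 89), -13230) = Rational(-1174500, 89)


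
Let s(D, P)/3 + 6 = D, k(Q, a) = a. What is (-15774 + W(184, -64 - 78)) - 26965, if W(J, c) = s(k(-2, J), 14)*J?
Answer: 55517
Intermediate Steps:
s(D, P) = -18 + 3*D
W(J, c) = J*(-18 + 3*J) (W(J, c) = (-18 + 3*J)*J = J*(-18 + 3*J))
(-15774 + W(184, -64 - 78)) - 26965 = (-15774 + 3*184*(-6 + 184)) - 26965 = (-15774 + 3*184*178) - 26965 = (-15774 + 98256) - 26965 = 82482 - 26965 = 55517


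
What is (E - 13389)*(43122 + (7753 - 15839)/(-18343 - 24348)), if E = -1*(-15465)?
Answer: 3821769409488/42691 ≈ 8.9522e+7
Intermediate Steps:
E = 15465
(E - 13389)*(43122 + (7753 - 15839)/(-18343 - 24348)) = (15465 - 13389)*(43122 + (7753 - 15839)/(-18343 - 24348)) = 2076*(43122 - 8086/(-42691)) = 2076*(43122 - 8086*(-1/42691)) = 2076*(43122 + 8086/42691) = 2076*(1840929388/42691) = 3821769409488/42691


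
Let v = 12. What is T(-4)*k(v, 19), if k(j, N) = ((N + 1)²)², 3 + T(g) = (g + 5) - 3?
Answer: -800000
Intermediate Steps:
T(g) = -1 + g (T(g) = -3 + ((g + 5) - 3) = -3 + ((5 + g) - 3) = -3 + (2 + g) = -1 + g)
k(j, N) = (1 + N)⁴ (k(j, N) = ((1 + N)²)² = (1 + N)⁴)
T(-4)*k(v, 19) = (-1 - 4)*(1 + 19)⁴ = -5*20⁴ = -5*160000 = -800000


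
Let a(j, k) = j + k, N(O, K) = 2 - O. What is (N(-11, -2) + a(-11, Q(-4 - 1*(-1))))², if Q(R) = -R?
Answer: 25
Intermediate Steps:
(N(-11, -2) + a(-11, Q(-4 - 1*(-1))))² = ((2 - 1*(-11)) + (-11 - (-4 - 1*(-1))))² = ((2 + 11) + (-11 - (-4 + 1)))² = (13 + (-11 - 1*(-3)))² = (13 + (-11 + 3))² = (13 - 8)² = 5² = 25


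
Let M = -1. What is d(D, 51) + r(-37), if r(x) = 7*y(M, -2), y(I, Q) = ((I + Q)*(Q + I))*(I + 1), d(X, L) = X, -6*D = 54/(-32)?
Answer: 9/32 ≈ 0.28125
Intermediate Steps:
D = 9/32 (D = -9/(-32) = -9*(-1)/32 = -⅙*(-27/16) = 9/32 ≈ 0.28125)
y(I, Q) = (I + Q)²*(1 + I) (y(I, Q) = ((I + Q)*(I + Q))*(1 + I) = (I + Q)²*(1 + I))
r(x) = 0 (r(x) = 7*((-1 - 2)²*(1 - 1)) = 7*((-3)²*0) = 7*(9*0) = 7*0 = 0)
d(D, 51) + r(-37) = 9/32 + 0 = 9/32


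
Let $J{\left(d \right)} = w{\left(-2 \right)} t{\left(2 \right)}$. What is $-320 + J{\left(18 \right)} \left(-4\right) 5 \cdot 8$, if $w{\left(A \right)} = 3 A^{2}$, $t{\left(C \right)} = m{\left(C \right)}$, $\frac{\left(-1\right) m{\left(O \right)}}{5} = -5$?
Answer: $-48320$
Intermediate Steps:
$m{\left(O \right)} = 25$ ($m{\left(O \right)} = \left(-5\right) \left(-5\right) = 25$)
$t{\left(C \right)} = 25$
$J{\left(d \right)} = 300$ ($J{\left(d \right)} = 3 \left(-2\right)^{2} \cdot 25 = 3 \cdot 4 \cdot 25 = 12 \cdot 25 = 300$)
$-320 + J{\left(18 \right)} \left(-4\right) 5 \cdot 8 = -320 + 300 \left(-4\right) 5 \cdot 8 = -320 + 300 \left(\left(-20\right) 8\right) = -320 + 300 \left(-160\right) = -320 - 48000 = -48320$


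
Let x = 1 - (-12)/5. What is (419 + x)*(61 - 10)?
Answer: 107712/5 ≈ 21542.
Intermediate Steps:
x = 17/5 (x = 1 - (-12)/5 = 1 - 6*(-⅖) = 1 + 12/5 = 17/5 ≈ 3.4000)
(419 + x)*(61 - 10) = (419 + 17/5)*(61 - 10) = (2112/5)*51 = 107712/5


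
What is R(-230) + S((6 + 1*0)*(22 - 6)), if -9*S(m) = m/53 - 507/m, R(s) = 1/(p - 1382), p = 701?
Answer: 1330807/3464928 ≈ 0.38408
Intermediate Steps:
R(s) = -1/681 (R(s) = 1/(701 - 1382) = 1/(-681) = -1/681)
S(m) = -m/477 + 169/(3*m) (S(m) = -(m/53 - 507/m)/9 = -(-507/m + m/53)/9 = -m/477 + 169/(3*m))
R(-230) + S((6 + 1*0)*(22 - 6)) = -1/681 + (26871 - ((6 + 1*0)*(22 - 6))²)/(477*(((6 + 1*0)*(22 - 6)))) = -1/681 + (26871 - ((6 + 0)*16)²)/(477*(((6 + 0)*16))) = -1/681 + (26871 - (6*16)²)/(477*((6*16))) = -1/681 + (1/477)*(26871 - 1*96²)/96 = -1/681 + (1/477)*(1/96)*(26871 - 1*9216) = -1/681 + (1/477)*(1/96)*(26871 - 9216) = -1/681 + (1/477)*(1/96)*17655 = -1/681 + 5885/15264 = 1330807/3464928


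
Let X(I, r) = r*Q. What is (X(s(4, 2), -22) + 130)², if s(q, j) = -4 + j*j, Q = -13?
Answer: 173056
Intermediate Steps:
s(q, j) = -4 + j²
X(I, r) = -13*r (X(I, r) = r*(-13) = -13*r)
(X(s(4, 2), -22) + 130)² = (-13*(-22) + 130)² = (286 + 130)² = 416² = 173056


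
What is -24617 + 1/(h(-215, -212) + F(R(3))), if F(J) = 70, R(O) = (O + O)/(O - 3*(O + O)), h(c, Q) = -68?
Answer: -49233/2 ≈ -24617.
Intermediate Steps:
R(O) = -⅖ (R(O) = (2*O)/(O - 6*O) = (2*O)/((-5*O)) = (2*O)*(-1/(5*O)) = -⅖)
-24617 + 1/(h(-215, -212) + F(R(3))) = -24617 + 1/(-68 + 70) = -24617 + 1/2 = -24617 + ½ = -49233/2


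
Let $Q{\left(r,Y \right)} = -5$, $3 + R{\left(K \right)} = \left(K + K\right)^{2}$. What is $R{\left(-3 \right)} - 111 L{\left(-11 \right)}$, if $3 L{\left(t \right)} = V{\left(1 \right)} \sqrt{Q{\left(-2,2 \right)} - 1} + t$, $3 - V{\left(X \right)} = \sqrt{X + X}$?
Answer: $440 + 37 i \sqrt{6} \left(-3 + \sqrt{2}\right) \approx 440.0 - 143.72 i$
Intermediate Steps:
$R{\left(K \right)} = -3 + 4 K^{2}$ ($R{\left(K \right)} = -3 + \left(K + K\right)^{2} = -3 + \left(2 K\right)^{2} = -3 + 4 K^{2}$)
$V{\left(X \right)} = 3 - \sqrt{2} \sqrt{X}$ ($V{\left(X \right)} = 3 - \sqrt{X + X} = 3 - \sqrt{2 X} = 3 - \sqrt{2} \sqrt{X}$)
$L{\left(t \right)} = \frac{t}{3} + \frac{i \sqrt{6} \left(3 - \sqrt{2}\right)}{3}$ ($L{\left(t \right)} = \frac{\left(3 - \sqrt{2} \sqrt{1}\right) \sqrt{-5 - 1} + t}{3} = \frac{\left(3 - \sqrt{2} \cdot 1\right) \sqrt{-6} + t}{3} = \frac{\left(3 - \sqrt{2}\right) i \sqrt{6} + t}{3} = \frac{i \sqrt{6} \left(3 - \sqrt{2}\right) + t}{3} = \frac{t + i \sqrt{6} \left(3 - \sqrt{2}\right)}{3} = \frac{t}{3} + \frac{i \sqrt{6} \left(3 - \sqrt{2}\right)}{3}$)
$R{\left(-3 \right)} - 111 L{\left(-11 \right)} = \left(-3 + 4 \left(-3\right)^{2}\right) - 111 \left(\frac{1}{3} \left(-11\right) + \frac{i \sqrt{6} \left(3 - \sqrt{2}\right)}{3}\right) = \left(-3 + 4 \cdot 9\right) - 111 \left(- \frac{11}{3} + \frac{i \sqrt{6} \left(3 - \sqrt{2}\right)}{3}\right) = \left(-3 + 36\right) + \left(407 - 37 i \sqrt{6} \left(3 - \sqrt{2}\right)\right) = 33 + \left(407 - 37 i \sqrt{6} \left(3 - \sqrt{2}\right)\right) = 440 - 37 i \sqrt{6} \left(3 - \sqrt{2}\right)$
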